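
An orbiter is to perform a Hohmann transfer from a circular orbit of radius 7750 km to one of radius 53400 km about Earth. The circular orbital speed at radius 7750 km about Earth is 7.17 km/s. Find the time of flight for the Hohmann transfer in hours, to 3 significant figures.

From the circular-orbit relation v² = μ/r at r = 7750 km: μ = v²r = (7.17)² × 7750 = 3.98419×10^5 km³/s².
Transfer-ellipse semi-major axis a_t = (r₁ + r₂)/2 = (7750 + 53400)/2 = 30575 km.
By Kepler's third law the transfer-orbit period is T = 2π√(a_t³/μ), so t = T/2 = 26610 s.
Converting: 26610 s ÷ 3600 s/hour = 7.39 hours.

t = 7.39 hours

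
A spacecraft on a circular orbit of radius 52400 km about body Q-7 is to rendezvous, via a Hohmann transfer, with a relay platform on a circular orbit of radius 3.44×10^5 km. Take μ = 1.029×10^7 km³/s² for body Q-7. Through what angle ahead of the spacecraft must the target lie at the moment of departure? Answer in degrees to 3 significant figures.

φ = 101°

Semi-major axis of the transfer orbit: a_t = (52400 + 3.440×10^5)/2 = 1.982×10^5 km.
The half-period of the transfer ellipse is t = π√(a_t³/μ) = 86420 s.
The target's mean motion on its circular orbit is ω₂ = √(μ/r₂³) = 1.590×10^-5 rad/s.
Angle swept by the target during transfer: ω₂·t = 1.374 rad = 78.72°.
Arrival is 180° from departure on the ellipse, so φ = 180° − 78.72° = 101°.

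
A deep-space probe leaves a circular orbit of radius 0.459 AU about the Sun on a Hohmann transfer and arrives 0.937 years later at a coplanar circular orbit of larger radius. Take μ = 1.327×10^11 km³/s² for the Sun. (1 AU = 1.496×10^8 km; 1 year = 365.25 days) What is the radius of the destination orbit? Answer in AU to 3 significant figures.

r₂ = 2.58 AU

In km: r₁ = 0.459 × 1.496×10^8 = 6.86664×10^7 km.
Transfer time t = 0.937 years × 365.25 × 86400 s = 2.95694712×10^7 s, and t = π√(a_t³/μ).
So a_t = (μ t²/π²)^(1/3) = (1.327×10^11 × (2.95694712×10^7)² / π²)^(1/3) = 2.2738×10^8 km.
Since a_t = (r₁ + r₂)/2, r₂ = 2a_t − r₁ = 2×2.2738×10^8 − 6.86664×10^7 = 3.860936×10^8 km.
In AU: r₂ = 3.860936×10^8 / 1.496×10^8 = 2.58 AU.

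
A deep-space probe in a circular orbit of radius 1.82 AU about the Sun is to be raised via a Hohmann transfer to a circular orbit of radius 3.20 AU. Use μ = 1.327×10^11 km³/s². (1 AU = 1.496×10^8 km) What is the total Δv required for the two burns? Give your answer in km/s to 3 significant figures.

Δv = 5.32 km/s

In km: r₁ = 1.82 × 1.496×10^8 = 2.72272×10^8 km; r₂ = 3.20 × 1.496×10^8 = 4.7872×10^8 km.
Transfer-ellipse semi-major axis a_t = (r₁ + r₂)/2 = (2.72272×10^8 + 4.7872×10^8)/2 = 3.75496×10^8 km.
At r₁ the circular-orbit speed is v₁ = √(μ/r₁) = 22.08 km/s.
Transfer-orbit speed at r₁ (v² = μ(2/r − 1/a)): v_p = √[μ(2/r₁ − 1/a_t)] = 24.93 km/s.
First burn Δv₁ = |v_p − v₁| = 2.850 km/s.
Circular speed at r₂: v₂ = √(μ/r₂) = 16.649 km/s.
Transfer-orbit speed at r₂: v_a = √[μ(2/r₂ − 1/a_t)] = 14.177 km/s.
Second burn Δv₂ = |v₂ − v_a| = 2.472 km/s.
Total Δv = Δv₁ + Δv₂ = 5.322 km/s.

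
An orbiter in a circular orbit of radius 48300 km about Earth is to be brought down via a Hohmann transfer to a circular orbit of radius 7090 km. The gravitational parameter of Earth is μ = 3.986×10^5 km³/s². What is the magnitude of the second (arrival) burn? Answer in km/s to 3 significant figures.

Δv₂ = 2.40 km/s

The Hohmann ellipse has a_t = (r₁ + r₂)/2 = 27695 km.
Circular speed at r = 7090 km: v_c = √(μ/r) = 7.498 km/s.
Vis-viva on the transfer ellipse at r = 7090 km gives v_t = √[μ(2/r − 1/a_t)] = 9.902 km/s.
Δv₂ = |v_t − v_c| = |9.902 − 7.498| = 2.404 km/s.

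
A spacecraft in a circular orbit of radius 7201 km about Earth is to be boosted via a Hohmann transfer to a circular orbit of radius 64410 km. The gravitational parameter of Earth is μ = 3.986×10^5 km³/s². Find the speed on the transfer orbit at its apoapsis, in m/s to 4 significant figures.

v = 1116 m/s

Transfer-ellipse semi-major axis a_t = (r₁ + r₂)/2 = (7201 + 64410)/2 = 35805.5 km.
At apoapsis, r = 64410 km.
Applying v² = μ(2/r − 1/a_t): v = 1.116 km/s.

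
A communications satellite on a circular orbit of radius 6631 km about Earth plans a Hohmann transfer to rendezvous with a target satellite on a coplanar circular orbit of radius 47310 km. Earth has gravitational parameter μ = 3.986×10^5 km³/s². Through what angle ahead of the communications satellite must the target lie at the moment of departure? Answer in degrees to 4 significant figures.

φ = 102.5°

The Hohmann ellipse has a_t = (r₁ + r₂)/2 = 26970.5 km.
The half-period of the transfer ellipse is t = π√(a_t³/μ) = 22040 s.
Target angular speed ω₂ = √(μ/r₂³) = 6.135×10^-5 rad/s.
Angle swept by the target during transfer: ω₂·t = 1.3522 rad = 77.48°.
Arrival is 180° from departure on the ellipse, so φ = 180° − 77.48° = 102.5°.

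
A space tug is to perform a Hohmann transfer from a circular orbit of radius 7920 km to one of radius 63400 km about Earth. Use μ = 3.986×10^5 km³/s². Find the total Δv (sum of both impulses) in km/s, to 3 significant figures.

The Hohmann ellipse has a_t = (r₁ + r₂)/2 = 35660 km.
Circular speed at r₁: v₁ = √(μ/r₁) = √(3.986×10^5/7920) = 7.094 km/s.
Transfer-orbit speed at r₁ (vis-viva): v_p = √[μ(2/r₁ − 1/a_t)] = 9.459 km/s.
First burn Δv₁ = |v_p − v₁| = 2.365 km/s.
Circular speed at r₂: v₂ = √(μ/r₂) = 2.5074 km/s.
Transfer-orbit speed at r₂: v_a = √[μ(2/r₂ − 1/a_t)] = 1.1817 km/s.
Second burn Δv₂ = |v₂ − v_a| = 1.326 km/s.
Δv = Δv₁ + Δv₂ = 2.365 + 1.326 = 3.691 km/s.

Δv = 3.69 km/s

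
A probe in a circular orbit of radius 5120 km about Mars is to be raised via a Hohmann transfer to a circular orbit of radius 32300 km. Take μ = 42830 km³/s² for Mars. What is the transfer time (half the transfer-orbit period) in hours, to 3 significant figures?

Transfer-ellipse semi-major axis a_t = (r₁ + r₂)/2 = (5120 + 32300)/2 = 18710 km.
Half the transfer-orbit period gives t = π√(a_t³/μ) = 38850 s.
Converting: 38850 s ÷ 3600 s/hour = 10.8 hours.

t = 10.8 hours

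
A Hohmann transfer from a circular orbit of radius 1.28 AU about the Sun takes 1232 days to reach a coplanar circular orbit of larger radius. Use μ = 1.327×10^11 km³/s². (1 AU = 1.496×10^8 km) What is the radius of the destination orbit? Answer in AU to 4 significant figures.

In km: r₁ = 1.28 × 1.496×10^8 = 1.91488×10^8 km.
Transfer time t = 1232 days = 1.064448×10^8 s, and t = π√(a_t³/μ).
So a_t = (μ t²/π²)^(1/3) = (1.327×10^11 × (1.064448×10^8)² / π²)^(1/3) = 5.3408×10^8 km.
Since a_t = (r₁ + r₂)/2, r₂ = 2a_t − r₁ = 2×5.3408×10^8 − 1.91488×10^8 = 8.76672×10^8 km.
In AU: r₂ = 8.76672×10^8 / 1.496×10^8 = 5.860 AU.

r₂ = 5.860 AU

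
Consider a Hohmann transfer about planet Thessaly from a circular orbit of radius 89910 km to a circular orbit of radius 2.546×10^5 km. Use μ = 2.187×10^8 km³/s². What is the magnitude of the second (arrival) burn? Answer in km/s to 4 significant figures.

Δv₂ = 8.134 km/s

The Hohmann ellipse has a_t = (r₁ + r₂)/2 = 1.72255×10^5 km.
On the circular orbit at r = 2.546×10^5 km, v_c = √(μ/r) = 29.309 km/s.
Vis-viva on the transfer ellipse at r = 2.546×10^5 km gives v_t = √[μ(2/r − 1/a_t)] = 21.175 km/s.
Δv₂ = |v_t − v_c| = |21.175 − 29.309| = 8.134 km/s.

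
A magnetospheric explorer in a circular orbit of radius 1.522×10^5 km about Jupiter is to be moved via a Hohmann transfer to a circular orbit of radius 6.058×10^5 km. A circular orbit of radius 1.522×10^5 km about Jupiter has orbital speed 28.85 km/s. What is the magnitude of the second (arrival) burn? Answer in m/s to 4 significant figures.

From the circular-orbit relation v² = μ/r at r = 1.522×10^5 km: μ = v²r = (28.85)² × 1.522×10^5 = 1.26679×10^8 km³/s².
Transfer-ellipse semi-major axis a_t = (r₁ + r₂)/2 = (1.522×10^5 + 6.058×10^5)/2 = 3.790×10^5 km.
On the circular orbit at r = 6.058×10^5 km, v_c = √(μ/r) = 14.461 km/s.
Transfer-orbit speed at the same r (vis-viva, a = a_t): v_t = √[μ(2/r − 1/a_t)] = 9.1638 km/s.
Δv₂ = |v_t − v_c| = |9.1638 − 14.461| = 5.297 km/s.

Δv₂ = 5297 m/s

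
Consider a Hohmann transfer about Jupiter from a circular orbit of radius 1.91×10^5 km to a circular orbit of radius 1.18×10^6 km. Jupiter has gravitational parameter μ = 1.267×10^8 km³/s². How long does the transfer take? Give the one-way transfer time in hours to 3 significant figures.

t = 44.0 hours

Transfer-ellipse semi-major axis a_t = (r₁ + r₂)/2 = (1.910×10^5 + 1.180×10^6)/2 = 6.855×10^5 km.
By Kepler's third law the transfer-orbit period is T = 2π√(a_t³/μ), so t = T/2 = 1.584×10^5 s.
Converting: 1.584×10^5 s ÷ 3600 s/hour = 44.0 hours.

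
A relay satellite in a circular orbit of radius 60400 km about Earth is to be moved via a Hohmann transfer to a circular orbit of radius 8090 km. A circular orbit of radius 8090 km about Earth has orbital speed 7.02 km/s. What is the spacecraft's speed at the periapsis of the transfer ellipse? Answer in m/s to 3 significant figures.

From the circular-orbit relation v² = μ/r at r = 8090 km: μ = v²r = (7.02)² × 8090 = 3.98678×10^5 km³/s².
Semi-major axis of the transfer orbit: a_t = (60400 + 8090)/2 = 34245 km.
The periapsis of the transfer ellipse is at r = 8090 km.
Applying v² = μ(2/r − 1/a_t): v = 9.323 km/s.

v = 9320 m/s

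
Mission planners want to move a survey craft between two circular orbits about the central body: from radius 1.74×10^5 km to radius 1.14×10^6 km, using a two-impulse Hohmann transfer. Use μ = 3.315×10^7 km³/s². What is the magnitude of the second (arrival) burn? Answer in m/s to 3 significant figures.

Δv₂ = 2620 m/s

Semi-major axis of the transfer orbit: a_t = (1.740×10^5 + 1.140×10^6)/2 = 6.570×10^5 km.
On the circular orbit at r = 1.140×10^6 km, v_c = √(μ/r) = 5.392 km/s.
Vis-viva on the transfer ellipse at r = 1.140×10^6 km gives v_t = √[μ(2/r − 1/a_t)] = 2.775 km/s.
Δv₂ = |v_t − v_c| = |2.775 − 5.392| = 2.617 km/s.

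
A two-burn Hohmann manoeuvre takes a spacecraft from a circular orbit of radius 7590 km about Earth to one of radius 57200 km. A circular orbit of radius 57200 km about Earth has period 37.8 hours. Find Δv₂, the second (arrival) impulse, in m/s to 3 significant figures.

Δv₂ = 1360 m/s

From Kepler's third law T² = 4π²r³/μ at r = 57200 km, T = 37.8 hours = 37.8 × 3600 s = 1.3608×10^5 s: μ = 4π²r³/T² = 3.98987×10^5 km³/s².
The Hohmann ellipse has a_t = (r₁ + r₂)/2 = 32395 km.
On the circular orbit at r = 57200 km, v_c = √(μ/r) = 2.641 km/s.
Vis-viva on the transfer ellipse at r = 57200 km gives v_t = √[μ(2/r − 1/a_t)] = 1.278 km/s.
Δv₂ = |v_t − v_c| = |1.278 − 2.641| = 1.363 km/s.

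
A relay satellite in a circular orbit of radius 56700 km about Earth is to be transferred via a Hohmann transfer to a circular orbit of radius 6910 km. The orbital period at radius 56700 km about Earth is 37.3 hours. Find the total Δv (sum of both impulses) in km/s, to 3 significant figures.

Δv = 3.96 km/s

From Kepler's third law T² = 4π²r³/μ at r = 56700 km, T = 37.3 hours = 37.3 × 3600 s = 1.3428×10^5 s: μ = 4π²r³/T² = 3.99104×10^5 km³/s².
Semi-major axis of the transfer orbit: a_t = (56700 + 6910)/2 = 31805 km.
At r₁ the circular-orbit speed is v₁ = √(μ/r₁) = 2.653088 km/s.
Transfer-orbit speed at r₁ (v² = μ(2/r − 1/a)): v_a = √[μ(2/r₁ − 1/a_t)] = 1.236639 km/s.
First burn Δv₁ = |v_a − v₁| = 1.4164 km/s.
At r₂, v₂ = √(μ/r₂) = 7.59983 km/s.
Transfer-orbit speed at r₂: v_p = √[μ(2/r₂ − 1/a_t)] = 10.1472 km/s.
Second burn Δv₂ = |v₂ − v_p| = 2.5474 km/s.
Total Δv = Δv₁ + Δv₂ = 3.964 km/s.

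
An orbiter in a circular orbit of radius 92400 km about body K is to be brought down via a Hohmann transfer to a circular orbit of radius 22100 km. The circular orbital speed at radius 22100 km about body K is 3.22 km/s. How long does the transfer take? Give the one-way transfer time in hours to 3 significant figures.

t = 25.0 hours

From the circular-orbit relation v² = μ/r at r = 22100 km: μ = v²r = (3.22)² × 22100 = 2.29142×10^5 km³/s².
Transfer-ellipse semi-major axis a_t = (r₁ + r₂)/2 = (92400 + 22100)/2 = 57250 km.
Half the transfer-orbit period gives t = π√(a_t³/μ) = 89900 s.
Converting: 89900 s ÷ 3600 s/hour = 25.0 hours.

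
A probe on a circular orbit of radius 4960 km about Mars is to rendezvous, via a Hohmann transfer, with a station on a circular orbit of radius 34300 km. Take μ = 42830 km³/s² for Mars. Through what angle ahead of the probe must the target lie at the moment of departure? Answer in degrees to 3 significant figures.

φ = 102°

Semi-major axis of the transfer orbit: a_t = (4960 + 34300)/2 = 19630 km.
The half-period of the transfer ellipse is t = π√(a_t³/μ) = 41750 s.
Target angular speed ω₂ = √(μ/r₂³) = 3.258×10^-5 rad/s.
Angle swept by the target during transfer: ω₂·t = 1.3602 rad = 77.93°.
The probe traverses 180° on the transfer ellipse, so the target must lead by 180° − 77.93° = 102°.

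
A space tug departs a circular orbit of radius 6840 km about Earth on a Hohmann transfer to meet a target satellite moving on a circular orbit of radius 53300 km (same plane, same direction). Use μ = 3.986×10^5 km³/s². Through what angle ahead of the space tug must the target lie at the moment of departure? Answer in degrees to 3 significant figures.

The Hohmann ellipse has a_t = (r₁ + r₂)/2 = 30070 km.
The half-period of the transfer ellipse is t = π√(a_t³/μ) = 25946.7 s.
Target angular speed ω₂ = √(μ/r₂³) = 5.13071×10^-5 rad/s.
Angle swept by the target during transfer: ω₂·t = 1.3312 rad = 76.27°.
The space tug traverses 180° on the transfer ellipse, so the target must lead by 180° − 76.27° = 104°.

φ = 104°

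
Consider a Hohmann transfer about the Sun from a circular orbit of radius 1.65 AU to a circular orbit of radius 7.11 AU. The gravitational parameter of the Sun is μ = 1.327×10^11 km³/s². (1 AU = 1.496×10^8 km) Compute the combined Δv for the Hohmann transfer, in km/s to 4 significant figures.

In km: r₁ = 1.65 × 1.496×10^8 = 2.4684×10^8 km; r₂ = 7.11 × 1.496×10^8 = 1.063656×10^9 km.
The Hohmann ellipse has a_t = (r₁ + r₂)/2 = 6.55248×10^8 km.
Circular speed at r₁: v₁ = √(μ/r₁) = √(1.327×10^11/2.4684×10^8) = 23.186 km/s.
Transfer-orbit speed at r₁ (vis-viva equation): v_p = √[μ(2/r₁ − 1/a_t)] = 29.541 km/s.
First burn Δv₁ = |v_p − v₁| = 6.355 km/s.
Circular speed at r₂: v₂ = √(μ/r₂) = 11.17 km/s.
Transfer-orbit speed at r₂: v_a = √[μ(2/r₂ − 1/a_t)] = 6.856 km/s.
Second burn Δv₂ = |v₂ − v_a| = 4.314 km/s.
Total Δv = Δv₁ + Δv₂ = 10.67 km/s.

Δv = 10.67 km/s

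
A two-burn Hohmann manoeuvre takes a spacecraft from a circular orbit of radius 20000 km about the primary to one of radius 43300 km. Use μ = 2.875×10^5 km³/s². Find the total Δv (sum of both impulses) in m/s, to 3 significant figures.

Δv = 1170 m/s

Semi-major axis of the transfer orbit: a_t = (20000 + 43300)/2 = 31650 km.
At r₁ the circular-orbit speed is v₁ = √(μ/r₁) = 3.79144 km/s.
Transfer-orbit speed at r₁ (vis-viva): v_p = √[μ(2/r₁ − 1/a_t)] = 4.43467 km/s.
First burn Δv₁ = |v_p − v₁| = 0.6432 km/s.
At r₂, v₂ = √(μ/r₂) = 2.57677 km/s.
Transfer-orbit speed at r₂: v_a = √[μ(2/r₂ − 1/a_t)] = 2.04835 km/s.
Second burn Δv₂ = |v₂ − v_a| = 0.5284 km/s.
Total Δv = Δv₁ + Δv₂ = 1.172 km/s.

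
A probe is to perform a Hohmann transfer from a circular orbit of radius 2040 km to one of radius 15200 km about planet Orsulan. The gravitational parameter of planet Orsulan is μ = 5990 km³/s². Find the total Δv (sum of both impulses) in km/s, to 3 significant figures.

Δv = 0.884 km/s

Semi-major axis of the transfer orbit: a_t = (2040 + 15200)/2 = 8620 km.
At r₁ the circular-orbit speed is v₁ = √(μ/r₁) = 1.71356 km/s.
On the transfer ellipse at r₁, vis-viva equation gives v_p = √[μ(2/r₁ − 1/a_t)] = 2.27545 km/s.
First burn Δv₁ = |v_p − v₁| = 0.5619 km/s.
Circular speed at r₂: v₂ = √(μ/r₂) = 0.6278 km/s.
Transfer-orbit speed at r₂: v_a = √[μ(2/r₂ − 1/a_t)] = 0.3054 km/s.
Second burn Δv₂ = |v₂ − v_a| = 0.3224 km/s.
Δv = Δv₁ + Δv₂ = 0.5619 + 0.3224 = 0.8843 km/s.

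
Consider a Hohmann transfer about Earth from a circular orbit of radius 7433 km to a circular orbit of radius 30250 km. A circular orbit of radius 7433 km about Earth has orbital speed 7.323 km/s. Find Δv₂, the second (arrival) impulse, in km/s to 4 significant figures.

Δv₂ = 1.350 km/s

From the circular-orbit relation v² = μ/r at r = 7433 km: μ = v²r = (7.323)² × 7433 = 3.98605×10^5 km³/s².
Semi-major axis of the transfer orbit: a_t = (7433 + 30250)/2 = 18841.5 km.
On the circular orbit at r = 30250 km, v_c = √(μ/r) = 3.630 km/s.
Vis-viva on the transfer ellipse at r = 30250 km gives v_t = √[μ(2/r − 1/a_t)] = 2.280 km/s.
Δv₂ = |v_t − v_c| = |2.280 − 3.630| = 1.350 km/s.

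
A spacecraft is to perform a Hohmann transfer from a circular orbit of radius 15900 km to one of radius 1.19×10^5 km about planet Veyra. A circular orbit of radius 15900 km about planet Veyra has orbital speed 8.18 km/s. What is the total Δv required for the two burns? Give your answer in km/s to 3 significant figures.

Δv = 4.22 km/s

From the circular-orbit relation v² = μ/r at r = 15900 km: μ = v²r = (8.18)² × 15900 = 1.06391×10^6 km³/s².
The Hohmann ellipse has a_t = (r₁ + r₂)/2 = 67450 km.
Circular speed at r₁: v₁ = √(μ/r₁) = √(1.06391×10^6/15900) = 8.1800 km/s.
Transfer-orbit speed at r₁ (vis-viva equation): v_p = √[μ(2/r₁ − 1/a_t)] = 10.865 km/s.
First burn Δv₁ = |v_p − v₁| = 2.685 km/s.
Circular speed at r₂: v₂ = √(μ/r₂) = 2.990 km/s.
Transfer-orbit speed at r₂: v_a = √[μ(2/r₂ − 1/a_t)] = 1.452 km/s.
Second burn Δv₂ = |v₂ − v_a| = 1.538 km/s.
Total Δv = Δv₁ + Δv₂ = 4.223 km/s.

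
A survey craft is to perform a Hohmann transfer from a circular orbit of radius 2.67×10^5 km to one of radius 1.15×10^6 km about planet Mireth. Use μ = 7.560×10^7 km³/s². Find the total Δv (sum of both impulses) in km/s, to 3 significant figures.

Δv = 7.74 km/s

Transfer-ellipse semi-major axis a_t = (r₁ + r₂)/2 = (2.670×10^5 + 1.150×10^6)/2 = 7.085×10^5 km.
Circular speed at r₁: v₁ = √(μ/r₁) = √(7.560×10^7/2.670×10^5) = 16.827 km/s.
Transfer-orbit speed at r₁ (v² = μ(2/r − 1/a)): v_p = √[μ(2/r₁ − 1/a_t)] = 21.438 km/s.
First burn Δv₁ = |v_p − v₁| = 4.611 km/s.
At r₂, v₂ = √(μ/r₂) = 8.108 km/s.
Transfer-orbit speed at r₂: v_a = √[μ(2/r₂ − 1/a_t)] = 4.977 km/s.
Second burn Δv₂ = |v₂ − v_a| = 3.131 km/s.
Total Δv = Δv₁ + Δv₂ = 7.742 km/s.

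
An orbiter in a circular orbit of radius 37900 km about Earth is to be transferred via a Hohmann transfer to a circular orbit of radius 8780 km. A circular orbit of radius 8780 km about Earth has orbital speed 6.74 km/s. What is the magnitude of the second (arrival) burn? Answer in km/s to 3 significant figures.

Δv₂ = 1.85 km/s

From the circular-orbit relation v² = μ/r at r = 8780 km: μ = v²r = (6.74)² × 8780 = 3.98854×10^5 km³/s².
Transfer-ellipse semi-major axis a_t = (r₁ + r₂)/2 = (37900 + 8780)/2 = 23340 km.
Circular speed at r = 8780 km: v_c = √(μ/r) = 6.740 km/s.
Transfer-orbit speed at the same r (vis-viva, a = a_t): v_t = √[μ(2/r − 1/a_t)] = 8.589 km/s.
Δv₂ = |v_t − v_c| = |8.589 − 6.740| = 1.849 km/s.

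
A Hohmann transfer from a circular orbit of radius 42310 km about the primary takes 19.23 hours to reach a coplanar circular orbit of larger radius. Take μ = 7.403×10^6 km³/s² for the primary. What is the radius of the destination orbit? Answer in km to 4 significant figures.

r₂ = 2.641×10^5 km

Transfer time t = 19.23 hours = 69228 s, and t = π√(a_t³/μ).
So a_t = (μ t²/π²)^(1/3) = (7.403×10^6 × (69228)² / π²)^(1/3) = 1.5319×10^5 km.
Since a_t = (r₁ + r₂)/2, r₂ = 2a_t − r₁ = 2×1.5319×10^5 − 42310 = 2.6407×10^5 km.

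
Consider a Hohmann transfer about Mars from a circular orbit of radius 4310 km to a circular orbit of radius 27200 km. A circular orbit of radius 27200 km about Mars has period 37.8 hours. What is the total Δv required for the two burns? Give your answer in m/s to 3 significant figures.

Δv = 1590 m/s

From Kepler's third law T² = 4π²r³/μ at r = 27200 km, T = 37.8 hours = 37.8 × 3600 s = 1.3608×10^5 s: μ = 4π²r³/T² = 42902.0 km³/s².
Transfer-ellipse semi-major axis a_t = (r₁ + r₂)/2 = (4310 + 27200)/2 = 15755 km.
Circular speed at r₁: v₁ = √(μ/r₁) = √(42902.0/4310) = 3.15501 km/s.
On the transfer ellipse at r₁, vis-viva equation gives v_p = √[μ(2/r₁ − 1/a_t)] = 4.14549 km/s.
First burn Δv₁ = |v_p − v₁| = 0.990480 km/s.
At r₂, v₂ = √(μ/r₂) = 1.2558983 km/s.
Transfer-orbit speed at r₂: v_a = √[μ(2/r₂ − 1/a_t)] = 0.65687677 km/s.
Second burn Δv₂ = |v₂ − v_a| = 0.599022 km/s.
Total Δv = Δv₁ + Δv₂ = 1.590 km/s.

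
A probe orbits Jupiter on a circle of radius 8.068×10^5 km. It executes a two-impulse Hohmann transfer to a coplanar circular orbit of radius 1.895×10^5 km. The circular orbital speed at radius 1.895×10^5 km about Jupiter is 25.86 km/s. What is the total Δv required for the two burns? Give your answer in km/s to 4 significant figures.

Δv = 11.85 km/s

From the circular-orbit relation v² = μ/r at r = 1.895×10^5 km: μ = v²r = (25.86)² × 1.895×10^5 = 1.26726×10^8 km³/s².
Transfer-ellipse semi-major axis a_t = (r₁ + r₂)/2 = (8.068×10^5 + 1.895×10^5)/2 = 4.9815×10^5 km.
At r₁ the circular-orbit speed is v₁ = √(μ/r₁) = 12.533 km/s.
Transfer-orbit speed at r₁ (v² = μ(2/r − 1/a)): v_a = √[μ(2/r₁ − 1/a_t)] = 7.7299 km/s.
First burn Δv₁ = |v_a − v₁| = 4.803 km/s.
Circular speed at r₂: v₂ = √(μ/r₂) = 25.86 km/s.
Transfer-orbit speed at r₂: v_p = √[μ(2/r₂ − 1/a_t)] = 32.91 km/s.
Second burn Δv₂ = |v₂ − v_p| = 7.050 km/s.
Total Δv = Δv₁ + Δv₂ = 11.85 km/s.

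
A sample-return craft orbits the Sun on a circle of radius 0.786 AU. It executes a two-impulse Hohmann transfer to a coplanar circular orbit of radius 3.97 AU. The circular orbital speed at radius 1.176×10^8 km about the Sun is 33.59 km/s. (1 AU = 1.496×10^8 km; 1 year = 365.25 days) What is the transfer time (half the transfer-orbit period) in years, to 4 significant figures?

From the circular-orbit relation v² = μ/r at r = 1.176×10^8 km: μ = v²r = (33.59)² × 1.176×10^8 = 1.32687×10^11 km³/s².
In km: r₁ = 0.786 × 1.496×10^8 = 1.175856×10^8 km; r₂ = 3.97 × 1.496×10^8 = 5.93912×10^8 km.
The Hohmann ellipse has a_t = (r₁ + r₂)/2 = 3.557488×10^8 km.
Transfer time t = π√(a_t³/μ) = π√((3.557488×10^8)³ / 1.32687×10^11) = 5.787×10^7 s.
Converting: 5.787×10^7 s ÷ 3.15576×10^7 s/year (365.25 × 86400) = 1.834 years.

t = 1.834 years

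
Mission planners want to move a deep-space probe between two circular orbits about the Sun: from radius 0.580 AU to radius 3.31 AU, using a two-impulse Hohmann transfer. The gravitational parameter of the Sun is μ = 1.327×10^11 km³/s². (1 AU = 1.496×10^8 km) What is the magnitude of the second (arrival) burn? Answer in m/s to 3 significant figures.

Δv₂ = 7430 m/s

In km: r₁ = 0.580 × 1.496×10^8 = 8.6768×10^7 km; r₂ = 3.31 × 1.496×10^8 = 4.95176×10^8 km.
The Hohmann ellipse has a_t = (r₁ + r₂)/2 = 2.90972×10^8 km.
On the circular orbit at r = 4.95176×10^8 km, v_c = √(μ/r) = 16.37 km/s.
Transfer-orbit speed at the same r (vis-viva, a = a_t): v_t = √[μ(2/r − 1/a_t)] = 8.939 km/s.
Δv₂ = |v_t − v_c| = |8.939 − 16.37| = 7.431 km/s.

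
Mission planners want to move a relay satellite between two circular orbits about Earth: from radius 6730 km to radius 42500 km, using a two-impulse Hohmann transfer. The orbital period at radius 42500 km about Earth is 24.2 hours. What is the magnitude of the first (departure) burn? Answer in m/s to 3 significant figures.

From Kepler's third law T² = 4π²r³/μ at r = 42500 km, T = 24.2 hours = 24.2 × 3600 s = 87120 s: μ = 4π²r³/T² = 3.99292×10^5 km³/s².
The Hohmann ellipse has a_t = (r₁ + r₂)/2 = 24615 km.
On the circular orbit at r = 6730 km, v_c = √(μ/r) = 7.70261 km/s.
Vis-viva on the transfer ellipse at r = 6730 km gives v_t = √[μ(2/r − 1/a_t)] = 10.1212 km/s.
Δv₁ = |v_t − v_c| = |10.1212 − 7.70261| = 2.419 km/s.

Δv₁ = 2420 m/s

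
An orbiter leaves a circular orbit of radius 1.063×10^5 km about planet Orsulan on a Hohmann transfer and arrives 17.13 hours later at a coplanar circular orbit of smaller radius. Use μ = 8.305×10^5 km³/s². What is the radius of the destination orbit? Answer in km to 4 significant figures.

r₂ = 30500 km

Transfer time t = 17.13 hours = 61668 s, and t = π√(a_t³/μ).
So a_t = (μ t²/π²)^(1/3) = (8.305×10^5 × (61668)² / π²)^(1/3) = 68400 km.
Since a_t = (r₁ + r₂)/2, r₂ = 2a_t − r₁ = 2×68400 − 1.063×10^5 = 30500 km.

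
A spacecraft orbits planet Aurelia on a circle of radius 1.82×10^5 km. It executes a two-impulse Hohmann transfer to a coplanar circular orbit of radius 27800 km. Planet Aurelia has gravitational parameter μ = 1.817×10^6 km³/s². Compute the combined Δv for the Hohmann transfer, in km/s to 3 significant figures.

Δv = 4.10 km/s

Semi-major axis of the transfer orbit: a_t = (1.820×10^5 + 27800)/2 = 1.049×10^5 km.
Circular speed at r₁: v₁ = √(μ/r₁) = √(1.817×10^6/1.820×10^5) = 3.160 km/s.
On the transfer ellipse at r₁, vis-viva gives v_a = √[μ(2/r₁ − 1/a_t)] = 1.627 km/s.
First burn Δv₁ = |v_a − v₁| = 1.533 km/s.
At r₂, v₂ = √(μ/r₂) = 8.08454 km/s.
Transfer-orbit speed at r₂: v_p = √[μ(2/r₂ − 1/a_t)] = 10.6489 km/s.
Second burn Δv₂ = |v₂ − v_p| = 2.564 km/s.
Total Δv = Δv₁ + Δv₂ = 4.097 km/s.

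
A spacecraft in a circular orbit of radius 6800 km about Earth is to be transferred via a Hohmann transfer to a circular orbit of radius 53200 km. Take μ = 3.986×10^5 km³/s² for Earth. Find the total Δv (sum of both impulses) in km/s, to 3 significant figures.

Δv = 3.97 km/s

The Hohmann ellipse has a_t = (r₁ + r₂)/2 = 30000 km.
At r₁ the circular-orbit speed is v₁ = √(μ/r₁) = 7.65622 km/s.
On the transfer ellipse at r₁, v² = μ(2/r − 1/a) gives v_p = √[μ(2/r₁ − 1/a_t)] = 10.1955 km/s.
First burn Δv₁ = |v_p − v₁| = 2.539 km/s.
Circular speed at r₂: v₂ = √(μ/r₂) = 2.737 km/s.
Transfer-orbit speed at r₂: v_a = √[μ(2/r₂ − 1/a_t)] = 1.303 km/s.
Second burn Δv₂ = |v₂ − v_a| = 1.434 km/s.
Δv = Δv₁ + Δv₂ = 2.539 + 1.434 = 3.973 km/s.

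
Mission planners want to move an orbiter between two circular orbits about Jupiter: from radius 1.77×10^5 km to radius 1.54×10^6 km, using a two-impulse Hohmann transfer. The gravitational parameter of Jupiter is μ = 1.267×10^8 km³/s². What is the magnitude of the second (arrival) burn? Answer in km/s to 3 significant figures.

Transfer-ellipse semi-major axis a_t = (r₁ + r₂)/2 = (1.770×10^5 + 1.540×10^6)/2 = 8.585×10^5 km.
Circular speed at r = 1.540×10^6 km: v_c = √(μ/r) = 9.0704 km/s.
Transfer-orbit speed at the same r (vis-viva, a = a_t): v_t = √[μ(2/r − 1/a_t)] = 4.1186 km/s.
Δv₂ = |v_t − v_c| = |4.1186 − 9.0704| = 4.952 km/s.

Δv₂ = 4.95 km/s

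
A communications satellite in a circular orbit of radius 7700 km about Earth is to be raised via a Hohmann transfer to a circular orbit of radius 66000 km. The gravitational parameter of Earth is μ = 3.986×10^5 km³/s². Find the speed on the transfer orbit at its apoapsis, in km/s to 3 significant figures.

The Hohmann ellipse has a_t = (r₁ + r₂)/2 = 36850 km.
At apoapsis, r = 66000 km.
Applying v² = μ(2/r − 1/a_t): v = 1.123 km/s.

v = 1.12 km/s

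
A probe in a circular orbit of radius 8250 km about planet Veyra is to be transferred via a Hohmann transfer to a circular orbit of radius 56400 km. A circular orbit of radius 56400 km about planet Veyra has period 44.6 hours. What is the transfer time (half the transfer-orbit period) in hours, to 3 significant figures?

t = 9.68 hours

From Kepler's third law T² = 4π²r³/μ at r = 56400 km, T = 44.6 hours = 44.6 × 3600 s = 1.6056×10^5 s: μ = 4π²r³/T² = 2.74740×10^5 km³/s².
The Hohmann ellipse has a_t = (r₁ + r₂)/2 = 32325 km.
By Kepler's third law the transfer-orbit period is T = 2π√(a_t³/μ), so t = T/2 = 34833 s.
Converting: 34833 s ÷ 3600 s/hour = 9.68 hours.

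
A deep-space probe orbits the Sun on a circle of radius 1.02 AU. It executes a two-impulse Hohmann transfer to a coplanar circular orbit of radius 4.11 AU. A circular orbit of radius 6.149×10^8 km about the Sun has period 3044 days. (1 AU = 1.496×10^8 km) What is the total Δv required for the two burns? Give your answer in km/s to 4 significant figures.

Δv = 13.27 km/s

From Kepler's third law T² = 4π²r³/μ at r = 6.149×10^8 km, T = 3044 days = 3044 × 86400 s = 2.630016×10^8 s: μ = 4π²r³/T² = 1.32696×10^11 km³/s².
In km: r₁ = 1.02 × 1.496×10^8 = 1.52592×10^8 km; r₂ = 4.11 × 1.496×10^8 = 6.14856×10^8 km.
Transfer-ellipse semi-major axis a_t = (r₁ + r₂)/2 = (1.52592×10^8 + 6.14856×10^8)/2 = 3.83724×10^8 km.
Circular speed at r₁: v₁ = √(μ/r₁) = √(1.32696×10^11/1.52592×10^8) = 29.489 km/s.
Transfer-orbit speed at r₁ (vis-viva equation): v_p = √[μ(2/r₁ − 1/a_t)] = 37.328 km/s.
First burn Δv₁ = |v_p − v₁| = 7.839 km/s.
At r₂, v₂ = √(μ/r₂) = 14.691 km/s.
Transfer-orbit speed at r₂: v_a = √[μ(2/r₂ − 1/a_t)] = 9.2640 km/s.
Second burn Δv₂ = |v₂ − v_a| = 5.427 km/s.
Δv = Δv₁ + Δv₂ = 7.839 + 5.427 = 13.27 km/s.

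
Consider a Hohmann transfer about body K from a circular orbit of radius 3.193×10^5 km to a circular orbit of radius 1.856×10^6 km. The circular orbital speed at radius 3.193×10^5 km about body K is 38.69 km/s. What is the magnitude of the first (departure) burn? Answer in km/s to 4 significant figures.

From the circular-orbit relation v² = μ/r at r = 3.193×10^5 km: μ = v²r = (38.69)² × 3.193×10^5 = 4.77965×10^8 km³/s².
Semi-major axis of the transfer orbit: a_t = (3.193×10^5 + 1.856×10^6)/2 = 1.08765×10^6 km.
On the circular orbit at r = 3.193×10^5 km, v_c = √(μ/r) = 38.69 km/s.
Vis-viva on the transfer ellipse at r = 3.193×10^5 km gives v_t = √[μ(2/r − 1/a_t)] = 50.54 km/s.
Δv₁ = |v_t − v_c| = |50.54 − 38.69| = 11.85 km/s.

Δv₁ = 11.85 km/s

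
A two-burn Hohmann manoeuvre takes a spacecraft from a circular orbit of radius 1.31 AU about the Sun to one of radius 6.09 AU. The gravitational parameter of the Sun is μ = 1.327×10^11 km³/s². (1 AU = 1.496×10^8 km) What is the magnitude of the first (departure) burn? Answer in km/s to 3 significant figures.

In km: r₁ = 1.31 × 1.496×10^8 = 1.95976×10^8 km; r₂ = 6.09 × 1.496×10^8 = 9.11064×10^8 km.
Transfer-ellipse semi-major axis a_t = (r₁ + r₂)/2 = (1.95976×10^8 + 9.11064×10^8)/2 = 5.5352×10^8 km.
On the circular orbit at r = 1.95976×10^8 km, v_c = √(μ/r) = 26.0216 km/s.
Transfer-orbit speed at the same r (vis-viva, a = a_t): v_t = √[μ(2/r − 1/a_t)] = 33.3843 km/s.
Δv₁ = |v_t − v_c| = |33.3843 − 26.0216| = 7.363 km/s.

Δv₁ = 7.36 km/s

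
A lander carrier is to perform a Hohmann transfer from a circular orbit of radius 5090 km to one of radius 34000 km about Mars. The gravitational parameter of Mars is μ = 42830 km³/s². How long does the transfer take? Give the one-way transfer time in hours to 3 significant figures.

t = 11.5 hours

Transfer-ellipse semi-major axis a_t = (r₁ + r₂)/2 = (5090 + 34000)/2 = 19545 km.
By Kepler's third law the transfer-orbit period is T = 2π√(a_t³/μ), so t = T/2 = 41480 s.
Converting: 41480 s ÷ 3600 s/hour = 11.5 hours.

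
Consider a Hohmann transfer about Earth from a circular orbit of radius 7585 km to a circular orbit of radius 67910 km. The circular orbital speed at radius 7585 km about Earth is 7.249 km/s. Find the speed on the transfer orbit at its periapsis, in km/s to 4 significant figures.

v = 9.723 km/s

From the circular-orbit relation v² = μ/r at r = 7585 km: μ = v²r = (7.249)² × 7585 = 3.98577×10^5 km³/s².
Transfer-ellipse semi-major axis a_t = (r₁ + r₂)/2 = (7585 + 67910)/2 = 37747.5 km.
At periapsis, r = 7585 km.
Applying v² = μ(2/r − 1/a_t): v = 9.723 km/s.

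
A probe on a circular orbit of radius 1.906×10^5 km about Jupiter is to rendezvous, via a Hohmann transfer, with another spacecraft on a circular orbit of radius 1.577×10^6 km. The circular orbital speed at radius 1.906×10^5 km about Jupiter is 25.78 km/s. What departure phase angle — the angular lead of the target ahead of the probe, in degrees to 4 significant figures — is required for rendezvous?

φ = 104.5°

From the circular-orbit relation v² = μ/r at r = 1.906×10^5 km: μ = v²r = (25.78)² × 1.906×10^5 = 1.26674×10^8 km³/s².
Semi-major axis of the transfer orbit: a_t = (1.906×10^5 + 1.577×10^6)/2 = 8.838×10^5 km.
The half-period of the transfer ellipse is t = π√(a_t³/μ) = 2.319×10^5 s.
The target's mean motion on its circular orbit is ω₂ = √(μ/r₂³) = 5.683×10^-6 rad/s.
Angle swept by the target during transfer: ω₂·t = 1.318 rad = 75.52°.
Arrival is 180° from departure on the ellipse, so φ = 180° − 75.52° = 104.5°.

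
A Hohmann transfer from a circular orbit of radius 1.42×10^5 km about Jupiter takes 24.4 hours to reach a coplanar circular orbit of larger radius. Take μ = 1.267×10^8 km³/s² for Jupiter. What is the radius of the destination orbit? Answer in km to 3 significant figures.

r₂ = 7.83×10^5 km

Transfer time t = 24.4 hours = 87840 s, and t = π√(a_t³/μ).
So a_t = (μ t²/π²)^(1/3) = (1.267×10^8 × (87840)² / π²)^(1/3) = 4.6269×10^5 km.
Since a_t = (r₁ + r₂)/2, r₂ = 2a_t − r₁ = 2×4.6269×10^5 − 1.420×10^5 = 7.8338×10^5 km.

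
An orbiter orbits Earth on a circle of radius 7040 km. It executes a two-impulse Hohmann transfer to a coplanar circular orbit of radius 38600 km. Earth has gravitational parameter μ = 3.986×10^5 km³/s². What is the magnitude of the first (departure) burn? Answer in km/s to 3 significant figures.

Transfer-ellipse semi-major axis a_t = (r₁ + r₂)/2 = (7040 + 38600)/2 = 22820 km.
Circular speed at r = 7040 km: v_c = √(μ/r) = 7.5246 km/s.
Vis-viva on the transfer ellipse at r = 7040 km gives v_t = √[μ(2/r − 1/a_t)] = 9.7863 km/s.
Δv₁ = |v_t − v_c| = |9.7863 − 7.5246| = 2.262 km/s.

Δv₁ = 2.26 km/s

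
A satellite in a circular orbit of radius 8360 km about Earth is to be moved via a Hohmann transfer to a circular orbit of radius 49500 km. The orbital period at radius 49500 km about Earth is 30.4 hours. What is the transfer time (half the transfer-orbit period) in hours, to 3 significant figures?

t = 6.79 hours

From Kepler's third law T² = 4π²r³/μ at r = 49500 km, T = 30.4 hours = 30.4 × 3600 s = 1.0944×10^5 s: μ = 4π²r³/T² = 3.99782×10^5 km³/s².
Semi-major axis of the transfer orbit: a_t = (8360 + 49500)/2 = 28930 km.
By Kepler's third law the transfer-orbit period is T = 2π√(a_t³/μ), so t = T/2 = 24450 s.
Converting: 24450 s ÷ 3600 s/hour = 6.79 hours.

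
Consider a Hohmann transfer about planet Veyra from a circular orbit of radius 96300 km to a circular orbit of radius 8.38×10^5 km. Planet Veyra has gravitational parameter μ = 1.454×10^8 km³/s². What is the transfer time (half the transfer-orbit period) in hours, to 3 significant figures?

Transfer-ellipse semi-major axis a_t = (r₁ + r₂)/2 = (96300 + 8.380×10^5)/2 = 4.6715×10^5 km.
Transfer time t = π√(a_t³/μ) = π√((4.6715×10^5)³ / 1.454×10^8) = 83190 s.
Converting: 83190 s ÷ 3600 s/hour = 23.1 hours.

t = 23.1 hours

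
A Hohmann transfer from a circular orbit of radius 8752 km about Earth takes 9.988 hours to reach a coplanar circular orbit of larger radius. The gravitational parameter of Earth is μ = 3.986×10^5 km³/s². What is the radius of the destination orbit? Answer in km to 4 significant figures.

Transfer time t = 9.988 hours = 35956.8 s, and t = π√(a_t³/μ).
So a_t = (μ t²/π²)^(1/3) = (3.986×10^5 × (35956.8)² / π²)^(1/3) = 37377 km.
Since a_t = (r₁ + r₂)/2, r₂ = 2a_t − r₁ = 2×37377 − 8752 = 66002 km.

r₂ = 66000 km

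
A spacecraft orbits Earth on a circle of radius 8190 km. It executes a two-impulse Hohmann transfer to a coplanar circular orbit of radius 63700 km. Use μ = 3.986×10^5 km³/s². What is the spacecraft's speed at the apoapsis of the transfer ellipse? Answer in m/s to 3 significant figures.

v = 1190 m/s

The Hohmann ellipse has a_t = (r₁ + r₂)/2 = 35945 km.
At apoapsis, r = 63700 km.
Vis-viva: v = √[μ(2/r − 1/a_t)] = √[3.986×10^5 × (2/63700 − 1/35945)] = 1.194 km/s.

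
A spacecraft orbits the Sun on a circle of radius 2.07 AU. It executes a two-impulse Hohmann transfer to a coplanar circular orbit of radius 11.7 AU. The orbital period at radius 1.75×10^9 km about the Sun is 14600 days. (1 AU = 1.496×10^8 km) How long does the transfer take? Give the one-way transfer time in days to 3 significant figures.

From Kepler's third law T² = 4π²r³/μ at r = 1.75×10^9 km, T = 14600 days = 14600 × 86400 s = 1.26144×10^9 s: μ = 4π²r³/T² = 1.32966×10^11 km³/s².
In km: r₁ = 2.07 × 1.496×10^8 = 3.09672×10^8 km; r₂ = 11.7 × 1.496×10^8 = 1.75032×10^9 km.
The Hohmann ellipse has a_t = (r₁ + r₂)/2 = 1.029996×10^9 km.
By Kepler's third law the transfer-orbit period is T = 2π√(a_t³/μ), so t = T/2 = 2.848×10^8 s.
Converting: 2.848×10^8 s ÷ 86400 s/day = 3300 days.

t = 3300 days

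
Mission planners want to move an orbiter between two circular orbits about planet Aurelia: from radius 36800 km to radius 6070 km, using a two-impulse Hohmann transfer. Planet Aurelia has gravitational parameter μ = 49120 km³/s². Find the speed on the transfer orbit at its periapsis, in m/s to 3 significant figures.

v = 3730 m/s

Semi-major axis of the transfer orbit: a_t = (36800 + 6070)/2 = 21435 km.
The periapsis of the transfer ellipse is at r = 6070 km.
Applying v² = μ(2/r − 1/a_t): v = 3.727 km/s.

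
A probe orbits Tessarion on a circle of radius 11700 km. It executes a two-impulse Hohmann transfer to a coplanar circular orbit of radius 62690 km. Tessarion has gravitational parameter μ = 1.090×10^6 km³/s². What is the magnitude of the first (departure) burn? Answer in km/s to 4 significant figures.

Semi-major axis of the transfer orbit: a_t = (11700 + 62690)/2 = 37195 km.
On the circular orbit at r = 11700 km, v_c = √(μ/r) = 9.6521 km/s.
Transfer-orbit speed at the same r (vis-viva, a = a_t): v_t = √[μ(2/r − 1/a_t)] = 12.531 km/s.
Δv₁ = |v_t − v_c| = |12.531 − 9.6521| = 2.879 km/s.

Δv₁ = 2.879 km/s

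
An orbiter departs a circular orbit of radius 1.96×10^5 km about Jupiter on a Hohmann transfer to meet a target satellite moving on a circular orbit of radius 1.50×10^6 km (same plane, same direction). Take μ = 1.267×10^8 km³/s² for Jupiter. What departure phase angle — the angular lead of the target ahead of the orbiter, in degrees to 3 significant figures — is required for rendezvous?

φ = 103°

Transfer-ellipse semi-major axis a_t = (r₁ + r₂)/2 = (1.960×10^5 + 1.500×10^6)/2 = 8.480×10^5 km.
The half-period of the transfer ellipse is t = π√(a_t³/μ) = 2.1795×10^5 s.
The target's mean motion on its circular orbit is ω₂ = √(μ/r₂³) = 6.1270×10^-6 rad/s.
Angle swept by the target during transfer: ω₂·t = 1.3354 rad = 76.51°.
Arrival is 180° from departure on the ellipse, so φ = 180° − 76.51° = 103°.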